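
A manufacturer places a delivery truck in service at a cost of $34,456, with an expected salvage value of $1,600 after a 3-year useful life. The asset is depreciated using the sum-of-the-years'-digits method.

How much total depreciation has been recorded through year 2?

Depreciable base = $34,456 − $1,600 = $32,856.
Sum of the years' digits = 3+2+1 = 6.
Year 1: $32,856 × 3/6 = $16,428. Book value $18,028.
Year 2: $32,856 × 2/6 = $10,952. Book value $7,076.
Accumulated through year 2 = $34,456 − $7,076 = $27,380.

$27,380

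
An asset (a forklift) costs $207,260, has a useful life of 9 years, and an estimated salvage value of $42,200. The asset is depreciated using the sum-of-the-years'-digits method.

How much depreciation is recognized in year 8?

Depreciable base = $207,260 − $42,200 = $165,060.
Sum of the years' digits = 9+8+7+6+5+4+3+2+1 = 45.
Year 1: $165,060 × 9/45 = $33,012. Book value $174,248.
Year 2: $165,060 × 8/45 = $29,344. Book value $144,904.
Year 3: $165,060 × 7/45 = $25,676. Book value $119,228.
Year 4: $165,060 × 6/45 = $22,008. Book value $97,220.
Year 5: $165,060 × 5/45 = $18,340. Book value $78,880.
Year 6: $165,060 × 4/45 = $14,672. Book value $64,208.
Year 7: $165,060 × 3/45 = $11,004. Book value $53,204.
Year 8: $165,060 × 2/45 = $7,336. Book value $45,868.

$7,336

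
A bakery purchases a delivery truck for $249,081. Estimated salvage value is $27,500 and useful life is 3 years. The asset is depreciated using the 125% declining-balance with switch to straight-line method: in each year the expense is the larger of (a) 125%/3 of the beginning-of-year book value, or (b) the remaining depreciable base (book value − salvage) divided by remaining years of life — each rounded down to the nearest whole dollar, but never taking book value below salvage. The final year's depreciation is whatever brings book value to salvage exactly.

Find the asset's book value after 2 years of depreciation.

$84,758

Depreciable base = $249,081 − $27,500 = $221,581.
Year 1: DB = ⌊$249,081 × 125%/3⌋ = $103,783; SL = ⌊$221,581/3⌋ = $73,860 → take DB $103,783. Book value $145,298.
Year 2: DB = ⌊$145,298 × 125%/3⌋ = $60,540; SL = ⌊$117,798/2⌋ = $58,899 → take DB $60,540. Book value $84,758.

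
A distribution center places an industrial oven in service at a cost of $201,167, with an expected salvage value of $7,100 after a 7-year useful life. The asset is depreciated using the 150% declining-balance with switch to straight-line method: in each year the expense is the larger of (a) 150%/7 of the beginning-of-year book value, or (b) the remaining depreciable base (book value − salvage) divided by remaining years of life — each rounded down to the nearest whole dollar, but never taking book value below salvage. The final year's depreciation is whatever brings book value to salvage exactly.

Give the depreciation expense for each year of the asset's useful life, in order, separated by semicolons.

$43,107; $33,870; $26,612; $22,619; $22,619; $22,620; $22,620

Depreciable base = $201,167 − $7,100 = $194,067.
Year 1: DB = ⌊$201,167 × 150%/7⌋ = $43,107; SL = ⌊$194,067/7⌋ = $27,723 → take DB $43,107. Book value $158,060.
Year 2: DB = ⌊$158,060 × 150%/7⌋ = $33,870; SL = ⌊$150,960/6⌋ = $25,160 → take DB $33,870. Book value $124,190.
Year 3: DB = ⌊$124,190 × 150%/7⌋ = $26,612; SL = ⌊$117,090/5⌋ = $23,418 → take DB $26,612. Book value $97,578.
Year 4: DB = ⌊$97,578 × 150%/7⌋ = $20,909; SL = ⌊$90,478/4⌋ = $22,619 → take SL $22,619. Book value $74,959.
Year 5: DB = ⌊$74,959 × 150%/7⌋ = $16,062; SL = ⌊$67,859/3⌋ = $22,619 → take SL $22,619. Book value $52,340.
Year 6: DB = ⌊$52,340 × 150%/7⌋ = $11,215; SL = ⌊$45,240/2⌋ = $22,620 → take SL $22,620. Book value $29,720.
Year 7 (final): $29,720 − $7,100 = $22,620. Book value $7,100.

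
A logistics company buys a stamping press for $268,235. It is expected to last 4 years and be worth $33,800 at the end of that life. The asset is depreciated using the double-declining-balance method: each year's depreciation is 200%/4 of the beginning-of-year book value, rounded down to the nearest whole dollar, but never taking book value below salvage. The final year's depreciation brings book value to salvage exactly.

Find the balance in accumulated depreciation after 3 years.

Depreciable base = $268,235 − $33,800 = $234,435.
Year 1: ⌊$268,235 × 200%/4⌋ = $134,117. Book value $134,118.
Year 2: ⌊$134,118 × 200%/4⌋ = $67,059. Book value $67,059.
Year 3: ⌊$67,059 × 200%/4⌋ = $33,529, capped at $33,259. Book value $33,800.
Accumulated through year 3 = $268,235 − $33,800 = $234,435.

$234,435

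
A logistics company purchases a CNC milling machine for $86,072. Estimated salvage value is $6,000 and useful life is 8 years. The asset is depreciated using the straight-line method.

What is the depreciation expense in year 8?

Depreciable base = $86,072 − $6,000 = $80,072.
Annual expense = $80,072 / 8 = $10,009.

$10,009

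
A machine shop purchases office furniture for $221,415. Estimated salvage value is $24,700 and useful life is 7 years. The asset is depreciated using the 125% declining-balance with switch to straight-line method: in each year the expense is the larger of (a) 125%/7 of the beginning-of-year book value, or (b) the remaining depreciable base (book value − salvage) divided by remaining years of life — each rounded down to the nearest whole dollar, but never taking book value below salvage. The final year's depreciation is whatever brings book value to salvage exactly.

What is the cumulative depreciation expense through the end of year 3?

$98,694

Depreciable base = $221,415 − $24,700 = $196,715.
Year 1: DB = ⌊$221,415 × 125%/7⌋ = $39,538; SL = ⌊$196,715/7⌋ = $28,102 → take DB $39,538. Book value $181,877.
Year 2: DB = ⌊$181,877 × 125%/7⌋ = $32,478; SL = ⌊$157,177/6⌋ = $26,196 → take DB $32,478. Book value $149,399.
Year 3: DB = ⌊$149,399 × 125%/7⌋ = $26,678; SL = ⌊$124,699/5⌋ = $24,939 → take DB $26,678. Book value $122,721.
Accumulated through year 3 = $221,415 − $122,721 = $98,694.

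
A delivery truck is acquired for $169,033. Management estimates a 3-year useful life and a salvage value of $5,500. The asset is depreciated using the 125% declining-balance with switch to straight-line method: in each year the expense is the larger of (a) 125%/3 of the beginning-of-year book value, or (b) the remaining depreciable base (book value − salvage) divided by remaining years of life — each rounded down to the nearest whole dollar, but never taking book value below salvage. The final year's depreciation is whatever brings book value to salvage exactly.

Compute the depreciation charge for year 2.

$46,551

Depreciable base = $169,033 − $5,500 = $163,533.
Year 1: DB = ⌊$169,033 × 125%/3⌋ = $70,430; SL = ⌊$163,533/3⌋ = $54,511 → take DB $70,430. Book value $98,603.
Year 2: DB = ⌊$98,603 × 125%/3⌋ = $41,084; SL = ⌊$93,103/2⌋ = $46,551 → take SL $46,551. Book value $52,052.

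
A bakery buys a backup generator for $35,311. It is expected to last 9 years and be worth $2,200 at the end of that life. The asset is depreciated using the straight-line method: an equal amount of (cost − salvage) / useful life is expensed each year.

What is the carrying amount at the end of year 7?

$9,558

Depreciable base = $35,311 − $2,200 = $33,111.
Annual expense = $33,111 / 9 = $3,679.
End of year 1: book value $31,632.
End of year 2: book value $27,953.
End of year 3: book value $24,274.
End of year 4: book value $20,595.
End of year 5: book value $16,916.
End of year 6: book value $13,237.
End of year 7: book value $9,558.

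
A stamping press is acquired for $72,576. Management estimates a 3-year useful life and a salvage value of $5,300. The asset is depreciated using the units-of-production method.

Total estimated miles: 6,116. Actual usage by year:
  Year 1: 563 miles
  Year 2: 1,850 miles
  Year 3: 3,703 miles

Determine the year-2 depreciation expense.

$20,350

Depreciable base = $72,576 − $5,300 = $67,276.
Rate = $67,276 / 6,116 miles = $11 per mile.
Year 1: 563 × $11 = $6,193. Book value $66,383.
Year 2: 1,850 × $11 = $20,350. Book value $46,033.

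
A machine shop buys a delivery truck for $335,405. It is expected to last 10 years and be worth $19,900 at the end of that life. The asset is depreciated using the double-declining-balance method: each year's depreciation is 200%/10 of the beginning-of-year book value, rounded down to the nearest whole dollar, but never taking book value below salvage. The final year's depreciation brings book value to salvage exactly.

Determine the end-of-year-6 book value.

Depreciable base = $335,405 − $19,900 = $315,505.
Year 1: ⌊$335,405 × 200%/10⌋ = $67,081. Book value $268,324.
Year 2: ⌊$268,324 × 200%/10⌋ = $53,664. Book value $214,660.
Year 3: ⌊$214,660 × 200%/10⌋ = $42,932. Book value $171,728.
Year 4: ⌊$171,728 × 200%/10⌋ = $34,345. Book value $137,383.
Year 5: ⌊$137,383 × 200%/10⌋ = $27,476. Book value $109,907.
Year 6: ⌊$109,907 × 200%/10⌋ = $21,981. Book value $87,926.

$87,926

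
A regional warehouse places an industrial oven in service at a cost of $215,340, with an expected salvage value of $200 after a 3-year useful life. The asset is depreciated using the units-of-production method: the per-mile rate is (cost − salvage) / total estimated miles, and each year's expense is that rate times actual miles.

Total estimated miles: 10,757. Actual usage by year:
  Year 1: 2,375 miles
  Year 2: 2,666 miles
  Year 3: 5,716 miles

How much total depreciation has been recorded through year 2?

Depreciable base = $215,340 − $200 = $215,140.
Rate = $215,140 / 10,757 miles = $20 per mile.
Year 1: 2,375 × $20 = $47,500. Book value $167,840.
Year 2: 2,666 × $20 = $53,320. Book value $114,520.
Accumulated through year 2 = $215,340 − $114,520 = $100,820.

$100,820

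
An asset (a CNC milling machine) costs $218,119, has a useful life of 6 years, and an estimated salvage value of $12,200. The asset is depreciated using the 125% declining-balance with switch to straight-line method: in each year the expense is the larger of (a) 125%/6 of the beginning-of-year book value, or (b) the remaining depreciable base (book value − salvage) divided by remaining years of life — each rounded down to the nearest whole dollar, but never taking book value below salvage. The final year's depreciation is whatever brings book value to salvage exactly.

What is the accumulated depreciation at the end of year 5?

Depreciable base = $218,119 − $12,200 = $205,919.
Year 1: DB = ⌊$218,119 × 125%/6⌋ = $45,441; SL = ⌊$205,919/6⌋ = $34,319 → take DB $45,441. Book value $172,678.
Year 2: DB = ⌊$172,678 × 125%/6⌋ = $35,974; SL = ⌊$160,478/5⌋ = $32,095 → take DB $35,974. Book value $136,704.
Year 3: DB = ⌊$136,704 × 125%/6⌋ = $28,480; SL = ⌊$124,504/4⌋ = $31,126 → take SL $31,126. Book value $105,578.
Year 4: DB = ⌊$105,578 × 125%/6⌋ = $21,995; SL = ⌊$93,378/3⌋ = $31,126 → take SL $31,126. Book value $74,452.
Year 5: DB = ⌊$74,452 × 125%/6⌋ = $15,510; SL = ⌊$62,252/2⌋ = $31,126 → take SL $31,126. Book value $43,326.
Accumulated through year 5 = $218,119 − $43,326 = $174,793.

$174,793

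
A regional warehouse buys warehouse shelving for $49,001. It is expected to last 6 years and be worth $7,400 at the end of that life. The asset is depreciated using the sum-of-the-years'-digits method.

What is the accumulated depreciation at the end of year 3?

Depreciable base = $49,001 − $7,400 = $41,601.
Sum of the years' digits = 6+5+4+3+2+1 = 21.
Year 1: $41,601 × 6/21 = $11,886. Book value $37,115.
Year 2: $41,601 × 5/21 = $9,905. Book value $27,210.
Year 3: $41,601 × 4/21 = $7,924. Book value $19,286.
Accumulated through year 3 = $49,001 − $19,286 = $29,715.

$29,715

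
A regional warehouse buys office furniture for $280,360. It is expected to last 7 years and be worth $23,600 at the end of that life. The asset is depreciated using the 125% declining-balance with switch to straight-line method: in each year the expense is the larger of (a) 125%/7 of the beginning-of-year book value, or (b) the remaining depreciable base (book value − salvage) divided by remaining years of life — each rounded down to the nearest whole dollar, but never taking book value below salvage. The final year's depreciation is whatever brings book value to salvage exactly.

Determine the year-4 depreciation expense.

Depreciable base = $280,360 − $23,600 = $256,760.
Year 1: DB = ⌊$280,360 × 125%/7⌋ = $50,064; SL = ⌊$256,760/7⌋ = $36,680 → take DB $50,064. Book value $230,296.
Year 2: DB = ⌊$230,296 × 125%/7⌋ = $41,124; SL = ⌊$206,696/6⌋ = $34,449 → take DB $41,124. Book value $189,172.
Year 3: DB = ⌊$189,172 × 125%/7⌋ = $33,780; SL = ⌊$165,572/5⌋ = $33,114 → take DB $33,780. Book value $155,392.
Year 4: DB = ⌊$155,392 × 125%/7⌋ = $27,748; SL = ⌊$131,792/4⌋ = $32,948 → take SL $32,948. Book value $122,444.

$32,948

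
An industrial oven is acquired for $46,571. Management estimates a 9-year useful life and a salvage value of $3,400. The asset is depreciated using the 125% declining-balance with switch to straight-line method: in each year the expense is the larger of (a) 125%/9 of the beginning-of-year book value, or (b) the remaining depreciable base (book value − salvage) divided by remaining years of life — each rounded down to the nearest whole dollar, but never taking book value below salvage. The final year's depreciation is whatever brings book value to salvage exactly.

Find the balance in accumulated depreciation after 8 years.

Depreciable base = $46,571 − $3,400 = $43,171.
Year 1: DB = ⌊$46,571 × 125%/9⌋ = $6,468; SL = ⌊$43,171/9⌋ = $4,796 → take DB $6,468. Book value $40,103.
Year 2: DB = ⌊$40,103 × 125%/9⌋ = $5,569; SL = ⌊$36,703/8⌋ = $4,587 → take DB $5,569. Book value $34,534.
Year 3: DB = ⌊$34,534 × 125%/9⌋ = $4,796; SL = ⌊$31,134/7⌋ = $4,447 → take DB $4,796. Book value $29,738.
Year 4: DB = ⌊$29,738 × 125%/9⌋ = $4,130; SL = ⌊$26,338/6⌋ = $4,389 → take SL $4,389. Book value $25,349.
Year 5: DB = ⌊$25,349 × 125%/9⌋ = $3,520; SL = ⌊$21,949/5⌋ = $4,389 → take SL $4,389. Book value $20,960.
Year 6: DB = ⌊$20,960 × 125%/9⌋ = $2,911; SL = ⌊$17,560/4⌋ = $4,390 → take SL $4,390. Book value $16,570.
Year 7: DB = ⌊$16,570 × 125%/9⌋ = $2,301; SL = ⌊$13,170/3⌋ = $4,390 → take SL $4,390. Book value $12,180.
Year 8: DB = ⌊$12,180 × 125%/9⌋ = $1,691; SL = ⌊$8,780/2⌋ = $4,390 → take SL $4,390. Book value $7,790.
Accumulated through year 8 = $46,571 − $7,790 = $38,781.

$38,781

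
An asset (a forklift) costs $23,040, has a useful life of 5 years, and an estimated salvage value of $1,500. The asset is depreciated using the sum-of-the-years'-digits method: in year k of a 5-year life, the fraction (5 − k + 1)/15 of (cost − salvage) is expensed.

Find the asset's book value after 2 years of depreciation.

$10,116

Depreciable base = $23,040 − $1,500 = $21,540.
Sum of the years' digits = 5+4+3+2+1 = 15.
Year 1: $21,540 × 5/15 = $7,180. Book value $15,860.
Year 2: $21,540 × 4/15 = $5,744. Book value $10,116.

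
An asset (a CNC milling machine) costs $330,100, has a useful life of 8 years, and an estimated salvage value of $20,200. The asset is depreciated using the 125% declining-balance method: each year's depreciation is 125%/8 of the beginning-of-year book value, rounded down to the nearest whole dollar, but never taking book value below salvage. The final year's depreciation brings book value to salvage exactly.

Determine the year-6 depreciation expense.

$22,056

Depreciable base = $330,100 − $20,200 = $309,900.
Year 1: ⌊$330,100 × 125%/8⌋ = $51,578. Book value $278,522.
Year 2: ⌊$278,522 × 125%/8⌋ = $43,519. Book value $235,003.
Year 3: ⌊$235,003 × 125%/8⌋ = $36,719. Book value $198,284.
Year 4: ⌊$198,284 × 125%/8⌋ = $30,981. Book value $167,303.
Year 5: ⌊$167,303 × 125%/8⌋ = $26,141. Book value $141,162.
Year 6: ⌊$141,162 × 125%/8⌋ = $22,056. Book value $119,106.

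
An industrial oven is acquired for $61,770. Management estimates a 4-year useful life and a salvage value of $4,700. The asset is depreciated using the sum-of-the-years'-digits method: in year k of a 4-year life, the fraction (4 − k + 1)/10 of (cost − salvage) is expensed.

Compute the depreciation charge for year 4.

$5,707

Depreciable base = $61,770 − $4,700 = $57,070.
Sum of the years' digits = 4+3+2+1 = 10.
Year 1: $57,070 × 4/10 = $22,828. Book value $38,942.
Year 2: $57,070 × 3/10 = $17,121. Book value $21,821.
Year 3: $57,070 × 2/10 = $11,414. Book value $10,407.
Year 4: $57,070 × 1/10 = $5,707. Book value $4,700.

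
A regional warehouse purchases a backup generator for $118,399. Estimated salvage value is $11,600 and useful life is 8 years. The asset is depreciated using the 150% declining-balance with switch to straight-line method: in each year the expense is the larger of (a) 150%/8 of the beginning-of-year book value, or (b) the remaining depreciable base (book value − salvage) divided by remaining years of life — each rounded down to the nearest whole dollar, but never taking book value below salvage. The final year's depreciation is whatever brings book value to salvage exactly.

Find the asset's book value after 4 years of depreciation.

Depreciable base = $118,399 − $11,600 = $106,799.
Year 1: DB = ⌊$118,399 × 150%/8⌋ = $22,199; SL = ⌊$106,799/8⌋ = $13,349 → take DB $22,199. Book value $96,200.
Year 2: DB = ⌊$96,200 × 150%/8⌋ = $18,037; SL = ⌊$84,600/7⌋ = $12,085 → take DB $18,037. Book value $78,163.
Year 3: DB = ⌊$78,163 × 150%/8⌋ = $14,655; SL = ⌊$66,563/6⌋ = $11,093 → take DB $14,655. Book value $63,508.
Year 4: DB = ⌊$63,508 × 150%/8⌋ = $11,907; SL = ⌊$51,908/5⌋ = $10,381 → take DB $11,907. Book value $51,601.

$51,601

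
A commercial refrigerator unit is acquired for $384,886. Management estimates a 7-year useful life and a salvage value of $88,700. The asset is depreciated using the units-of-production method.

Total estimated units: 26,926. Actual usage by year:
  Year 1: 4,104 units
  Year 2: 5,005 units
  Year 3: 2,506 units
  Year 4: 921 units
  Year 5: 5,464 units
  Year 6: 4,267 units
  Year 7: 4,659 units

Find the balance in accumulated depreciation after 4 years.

Depreciable base = $384,886 − $88,700 = $296,186.
Rate = $296,186 / 26,926 units = $11 per unit.
Year 1: 4,104 × $11 = $45,144. Book value $339,742.
Year 2: 5,005 × $11 = $55,055. Book value $284,687.
Year 3: 2,506 × $11 = $27,566. Book value $257,121.
Year 4: 921 × $11 = $10,131. Book value $246,990.
Accumulated through year 4 = $384,886 − $246,990 = $137,896.

$137,896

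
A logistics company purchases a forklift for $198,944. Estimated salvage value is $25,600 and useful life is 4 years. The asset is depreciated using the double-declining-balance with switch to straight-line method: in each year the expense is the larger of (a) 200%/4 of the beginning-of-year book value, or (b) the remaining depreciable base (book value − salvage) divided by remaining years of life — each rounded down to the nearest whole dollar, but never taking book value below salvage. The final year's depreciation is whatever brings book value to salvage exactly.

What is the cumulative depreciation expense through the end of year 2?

Depreciable base = $198,944 − $25,600 = $173,344.
Year 1: DB = ⌊$198,944 × 200%/4⌋ = $99,472; SL = ⌊$173,344/4⌋ = $43,336 → take DB $99,472. Book value $99,472.
Year 2: DB = ⌊$99,472 × 200%/4⌋ = $49,736; SL = ⌊$73,872/3⌋ = $24,624 → take DB $49,736. Book value $49,736.
Accumulated through year 2 = $198,944 − $49,736 = $149,208.

$149,208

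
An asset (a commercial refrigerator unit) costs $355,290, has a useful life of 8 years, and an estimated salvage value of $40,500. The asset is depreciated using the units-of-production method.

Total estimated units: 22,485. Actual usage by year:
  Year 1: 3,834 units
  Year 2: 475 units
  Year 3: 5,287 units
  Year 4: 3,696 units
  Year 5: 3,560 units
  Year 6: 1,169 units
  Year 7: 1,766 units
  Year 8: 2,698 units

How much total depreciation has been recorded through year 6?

$252,294

Depreciable base = $355,290 − $40,500 = $314,790.
Rate = $314,790 / 22,485 units = $14 per unit.
Year 1: 3,834 × $14 = $53,676. Book value $301,614.
Year 2: 475 × $14 = $6,650. Book value $294,964.
Year 3: 5,287 × $14 = $74,018. Book value $220,946.
Year 4: 3,696 × $14 = $51,744. Book value $169,202.
Year 5: 3,560 × $14 = $49,840. Book value $119,362.
Year 6: 1,169 × $14 = $16,366. Book value $102,996.
Accumulated through year 6 = $355,290 − $102,996 = $252,294.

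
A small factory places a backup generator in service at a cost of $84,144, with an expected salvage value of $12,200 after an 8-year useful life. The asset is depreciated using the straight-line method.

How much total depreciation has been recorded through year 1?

$8,993

Depreciable base = $84,144 − $12,200 = $71,944.
Annual expense = $71,944 / 8 = $8,993.
End of year 1: book value $75,151.
Accumulated through year 1 = $84,144 − $75,151 = $8,993.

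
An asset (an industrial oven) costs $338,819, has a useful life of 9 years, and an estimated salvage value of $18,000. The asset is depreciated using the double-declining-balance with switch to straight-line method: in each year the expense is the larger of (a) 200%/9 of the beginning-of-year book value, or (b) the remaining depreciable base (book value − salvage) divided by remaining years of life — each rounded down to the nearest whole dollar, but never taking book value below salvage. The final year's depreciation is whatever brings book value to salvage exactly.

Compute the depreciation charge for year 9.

Depreciable base = $338,819 − $18,000 = $320,819.
Year 1: DB = ⌊$338,819 × 200%/9⌋ = $75,293; SL = ⌊$320,819/9⌋ = $35,646 → take DB $75,293. Book value $263,526.
Year 2: DB = ⌊$263,526 × 200%/9⌋ = $58,561; SL = ⌊$245,526/8⌋ = $30,690 → take DB $58,561. Book value $204,965.
Year 3: DB = ⌊$204,965 × 200%/9⌋ = $45,547; SL = ⌊$186,965/7⌋ = $26,709 → take DB $45,547. Book value $159,418.
Year 4: DB = ⌊$159,418 × 200%/9⌋ = $35,426; SL = ⌊$141,418/6⌋ = $23,569 → take DB $35,426. Book value $123,992.
Year 5: DB = ⌊$123,992 × 200%/9⌋ = $27,553; SL = ⌊$105,992/5⌋ = $21,198 → take DB $27,553. Book value $96,439.
Year 6: DB = ⌊$96,439 × 200%/9⌋ = $21,430; SL = ⌊$78,439/4⌋ = $19,609 → take DB $21,430. Book value $75,009.
Year 7: DB = ⌊$75,009 × 200%/9⌋ = $16,668; SL = ⌊$57,009/3⌋ = $19,003 → take SL $19,003. Book value $56,006.
Year 8: DB = ⌊$56,006 × 200%/9⌋ = $12,445; SL = ⌊$38,006/2⌋ = $19,003 → take SL $19,003. Book value $37,003.
Year 9 (final): $37,003 − $18,000 = $19,003. Book value $18,000.

$19,003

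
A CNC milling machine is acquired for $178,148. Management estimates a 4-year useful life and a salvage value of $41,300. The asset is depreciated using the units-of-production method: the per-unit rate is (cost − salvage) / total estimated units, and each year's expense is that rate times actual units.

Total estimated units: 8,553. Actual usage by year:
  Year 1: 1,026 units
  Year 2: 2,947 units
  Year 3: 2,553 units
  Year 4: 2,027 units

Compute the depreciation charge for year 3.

Depreciable base = $178,148 − $41,300 = $136,848.
Rate = $136,848 / 8,553 units = $16 per unit.
Year 1: 1,026 × $16 = $16,416. Book value $161,732.
Year 2: 2,947 × $16 = $47,152. Book value $114,580.
Year 3: 2,553 × $16 = $40,848. Book value $73,732.

$40,848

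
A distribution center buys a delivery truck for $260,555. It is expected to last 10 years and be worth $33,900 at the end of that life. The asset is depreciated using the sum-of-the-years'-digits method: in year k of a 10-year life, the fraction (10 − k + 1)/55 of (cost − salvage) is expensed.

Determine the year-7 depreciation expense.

$16,484

Depreciable base = $260,555 − $33,900 = $226,655.
Sum of the years' digits = 10+9+8+7+6+5+4+3+2+1 = 55.
Year 1: $226,655 × 10/55 = $41,210. Book value $219,345.
Year 2: $226,655 × 9/55 = $37,089. Book value $182,256.
Year 3: $226,655 × 8/55 = $32,968. Book value $149,288.
Year 4: $226,655 × 7/55 = $28,847. Book value $120,441.
Year 5: $226,655 × 6/55 = $24,726. Book value $95,715.
Year 6: $226,655 × 5/55 = $20,605. Book value $75,110.
Year 7: $226,655 × 4/55 = $16,484. Book value $58,626.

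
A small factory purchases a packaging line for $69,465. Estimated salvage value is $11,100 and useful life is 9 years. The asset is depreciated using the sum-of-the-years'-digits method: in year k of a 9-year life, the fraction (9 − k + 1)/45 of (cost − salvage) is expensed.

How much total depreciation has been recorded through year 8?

Depreciable base = $69,465 − $11,100 = $58,365.
Sum of the years' digits = 9+8+7+6+5+4+3+2+1 = 45.
Year 1: $58,365 × 9/45 = $11,673. Book value $57,792.
Year 2: $58,365 × 8/45 = $10,376. Book value $47,416.
Year 3: $58,365 × 7/45 = $9,079. Book value $38,337.
Year 4: $58,365 × 6/45 = $7,782. Book value $30,555.
Year 5: $58,365 × 5/45 = $6,485. Book value $24,070.
Year 6: $58,365 × 4/45 = $5,188. Book value $18,882.
Year 7: $58,365 × 3/45 = $3,891. Book value $14,991.
Year 8: $58,365 × 2/45 = $2,594. Book value $12,397.
Accumulated through year 8 = $69,465 − $12,397 = $57,068.

$57,068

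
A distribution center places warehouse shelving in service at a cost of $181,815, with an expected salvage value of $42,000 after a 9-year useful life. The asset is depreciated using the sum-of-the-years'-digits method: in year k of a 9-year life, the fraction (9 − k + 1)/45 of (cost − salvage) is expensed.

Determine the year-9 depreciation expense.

$3,107

Depreciable base = $181,815 − $42,000 = $139,815.
Sum of the years' digits = 9+8+7+6+5+4+3+2+1 = 45.
Year 1: $139,815 × 9/45 = $27,963. Book value $153,852.
Year 2: $139,815 × 8/45 = $24,856. Book value $128,996.
Year 3: $139,815 × 7/45 = $21,749. Book value $107,247.
Year 4: $139,815 × 6/45 = $18,642. Book value $88,605.
Year 5: $139,815 × 5/45 = $15,535. Book value $73,070.
Year 6: $139,815 × 4/45 = $12,428. Book value $60,642.
Year 7: $139,815 × 3/45 = $9,321. Book value $51,321.
Year 8: $139,815 × 2/45 = $6,214. Book value $45,107.
Year 9: $139,815 × 1/45 = $3,107. Book value $42,000.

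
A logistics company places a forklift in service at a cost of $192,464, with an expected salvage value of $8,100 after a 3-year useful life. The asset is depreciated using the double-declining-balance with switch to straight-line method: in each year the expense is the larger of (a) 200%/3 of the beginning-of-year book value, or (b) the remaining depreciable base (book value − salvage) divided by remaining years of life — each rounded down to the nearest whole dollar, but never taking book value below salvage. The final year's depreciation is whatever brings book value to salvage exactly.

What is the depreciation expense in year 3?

Depreciable base = $192,464 − $8,100 = $184,364.
Year 1: DB = ⌊$192,464 × 200%/3⌋ = $128,309; SL = ⌊$184,364/3⌋ = $61,454 → take DB $128,309. Book value $64,155.
Year 2: DB = ⌊$64,155 × 200%/3⌋ = $42,770; SL = ⌊$56,055/2⌋ = $28,027 → take DB $42,770. Book value $21,385.
Year 3 (final): $21,385 − $8,100 = $13,285. Book value $8,100.

$13,285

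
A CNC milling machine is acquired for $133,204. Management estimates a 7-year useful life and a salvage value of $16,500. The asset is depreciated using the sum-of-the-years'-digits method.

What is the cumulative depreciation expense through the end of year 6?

$112,536

Depreciable base = $133,204 − $16,500 = $116,704.
Sum of the years' digits = 7+6+5+4+3+2+1 = 28.
Year 1: $116,704 × 7/28 = $29,176. Book value $104,028.
Year 2: $116,704 × 6/28 = $25,008. Book value $79,020.
Year 3: $116,704 × 5/28 = $20,840. Book value $58,180.
Year 4: $116,704 × 4/28 = $16,672. Book value $41,508.
Year 5: $116,704 × 3/28 = $12,504. Book value $29,004.
Year 6: $116,704 × 2/28 = $8,336. Book value $20,668.
Accumulated through year 6 = $133,204 − $20,668 = $112,536.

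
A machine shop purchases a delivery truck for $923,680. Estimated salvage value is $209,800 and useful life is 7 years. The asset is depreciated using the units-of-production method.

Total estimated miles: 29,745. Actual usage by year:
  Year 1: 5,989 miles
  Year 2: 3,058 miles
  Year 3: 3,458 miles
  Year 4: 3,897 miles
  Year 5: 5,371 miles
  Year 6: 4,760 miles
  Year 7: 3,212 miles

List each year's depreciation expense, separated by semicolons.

Depreciable base = $923,680 − $209,800 = $713,880.
Rate = $713,880 / 29,745 miles = $24 per mile.
Year 1: 5,989 × $24 = $143,736. Book value $779,944.
Year 2: 3,058 × $24 = $73,392. Book value $706,552.
Year 3: 3,458 × $24 = $82,992. Book value $623,560.
Year 4: 3,897 × $24 = $93,528. Book value $530,032.
Year 5: 5,371 × $24 = $128,904. Book value $401,128.
Year 6: 4,760 × $24 = $114,240. Book value $286,888.
Year 7: 3,212 × $24 = $77,088. Book value $209,800.

$143,736; $73,392; $82,992; $93,528; $128,904; $114,240; $77,088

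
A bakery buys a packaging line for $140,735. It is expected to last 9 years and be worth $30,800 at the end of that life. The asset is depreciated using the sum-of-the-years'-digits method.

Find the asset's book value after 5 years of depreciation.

$55,230

Depreciable base = $140,735 − $30,800 = $109,935.
Sum of the years' digits = 9+8+7+6+5+4+3+2+1 = 45.
Year 1: $109,935 × 9/45 = $21,987. Book value $118,748.
Year 2: $109,935 × 8/45 = $19,544. Book value $99,204.
Year 3: $109,935 × 7/45 = $17,101. Book value $82,103.
Year 4: $109,935 × 6/45 = $14,658. Book value $67,445.
Year 5: $109,935 × 5/45 = $12,215. Book value $55,230.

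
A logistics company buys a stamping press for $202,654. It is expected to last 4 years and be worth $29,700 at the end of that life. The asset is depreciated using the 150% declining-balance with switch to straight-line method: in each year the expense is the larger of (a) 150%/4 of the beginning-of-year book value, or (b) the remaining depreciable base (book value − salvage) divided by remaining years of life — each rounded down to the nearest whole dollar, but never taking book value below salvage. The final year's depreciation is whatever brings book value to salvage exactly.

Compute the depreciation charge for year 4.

Depreciable base = $202,654 − $29,700 = $172,954.
Year 1: DB = ⌊$202,654 × 150%/4⌋ = $75,995; SL = ⌊$172,954/4⌋ = $43,238 → take DB $75,995. Book value $126,659.
Year 2: DB = ⌊$126,659 × 150%/4⌋ = $47,497; SL = ⌊$96,959/3⌋ = $32,319 → take DB $47,497. Book value $79,162.
Year 3: DB = ⌊$79,162 × 150%/4⌋ = $29,685; SL = ⌊$49,462/2⌋ = $24,731 → take DB $29,685. Book value $49,477.
Year 4 (final): $49,477 − $29,700 = $19,777. Book value $29,700.

$19,777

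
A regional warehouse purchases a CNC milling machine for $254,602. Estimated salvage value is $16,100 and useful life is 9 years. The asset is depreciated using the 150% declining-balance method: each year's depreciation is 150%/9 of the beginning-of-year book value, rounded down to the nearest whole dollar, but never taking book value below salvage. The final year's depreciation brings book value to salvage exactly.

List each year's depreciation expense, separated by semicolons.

$42,433; $35,361; $29,468; $24,556; $20,464; $17,053; $14,211; $11,842; $43,114

Depreciable base = $254,602 − $16,100 = $238,502.
Year 1: ⌊$254,602 × 150%/9⌋ = $42,433. Book value $212,169.
Year 2: ⌊$212,169 × 150%/9⌋ = $35,361. Book value $176,808.
Year 3: ⌊$176,808 × 150%/9⌋ = $29,468. Book value $147,340.
Year 4: ⌊$147,340 × 150%/9⌋ = $24,556. Book value $122,784.
Year 5: ⌊$122,784 × 150%/9⌋ = $20,464. Book value $102,320.
Year 6: ⌊$102,320 × 150%/9⌋ = $17,053. Book value $85,267.
Year 7: ⌊$85,267 × 150%/9⌋ = $14,211. Book value $71,056.
Year 8: ⌊$71,056 × 150%/9⌋ = $11,842. Book value $59,214.
Year 9 (final): $59,214 − $16,100 = $43,114. Book value $16,100.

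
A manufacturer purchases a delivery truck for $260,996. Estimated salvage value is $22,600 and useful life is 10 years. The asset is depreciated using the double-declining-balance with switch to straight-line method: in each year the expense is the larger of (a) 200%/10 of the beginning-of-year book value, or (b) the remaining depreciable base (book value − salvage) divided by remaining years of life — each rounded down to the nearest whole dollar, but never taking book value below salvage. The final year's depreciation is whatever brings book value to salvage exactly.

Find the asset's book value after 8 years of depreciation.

Depreciable base = $260,996 − $22,600 = $238,396.
Year 1: DB = ⌊$260,996 × 200%/10⌋ = $52,199; SL = ⌊$238,396/10⌋ = $23,839 → take DB $52,199. Book value $208,797.
Year 2: DB = ⌊$208,797 × 200%/10⌋ = $41,759; SL = ⌊$186,197/9⌋ = $20,688 → take DB $41,759. Book value $167,038.
Year 3: DB = ⌊$167,038 × 200%/10⌋ = $33,407; SL = ⌊$144,438/8⌋ = $18,054 → take DB $33,407. Book value $133,631.
Year 4: DB = ⌊$133,631 × 200%/10⌋ = $26,726; SL = ⌊$111,031/7⌋ = $15,861 → take DB $26,726. Book value $106,905.
Year 5: DB = ⌊$106,905 × 200%/10⌋ = $21,381; SL = ⌊$84,305/6⌋ = $14,050 → take DB $21,381. Book value $85,524.
Year 6: DB = ⌊$85,524 × 200%/10⌋ = $17,104; SL = ⌊$62,924/5⌋ = $12,584 → take DB $17,104. Book value $68,420.
Year 7: DB = ⌊$68,420 × 200%/10⌋ = $13,684; SL = ⌊$45,820/4⌋ = $11,455 → take DB $13,684. Book value $54,736.
Year 8: DB = ⌊$54,736 × 200%/10⌋ = $10,947; SL = ⌊$32,136/3⌋ = $10,712 → take DB $10,947. Book value $43,789.

$43,789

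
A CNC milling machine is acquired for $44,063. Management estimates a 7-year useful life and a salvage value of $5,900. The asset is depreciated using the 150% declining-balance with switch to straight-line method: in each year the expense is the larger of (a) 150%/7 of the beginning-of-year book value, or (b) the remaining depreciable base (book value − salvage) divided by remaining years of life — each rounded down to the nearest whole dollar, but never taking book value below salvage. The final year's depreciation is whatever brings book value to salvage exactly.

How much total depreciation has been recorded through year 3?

$22,689

Depreciable base = $44,063 − $5,900 = $38,163.
Year 1: DB = ⌊$44,063 × 150%/7⌋ = $9,442; SL = ⌊$38,163/7⌋ = $5,451 → take DB $9,442. Book value $34,621.
Year 2: DB = ⌊$34,621 × 150%/7⌋ = $7,418; SL = ⌊$28,721/6⌋ = $4,786 → take DB $7,418. Book value $27,203.
Year 3: DB = ⌊$27,203 × 150%/7⌋ = $5,829; SL = ⌊$21,303/5⌋ = $4,260 → take DB $5,829. Book value $21,374.
Accumulated through year 3 = $44,063 − $21,374 = $22,689.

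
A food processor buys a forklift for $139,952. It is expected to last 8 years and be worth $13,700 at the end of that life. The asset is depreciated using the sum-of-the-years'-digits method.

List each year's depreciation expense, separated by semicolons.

$28,056; $24,549; $21,042; $17,535; $14,028; $10,521; $7,014; $3,507

Depreciable base = $139,952 − $13,700 = $126,252.
Sum of the years' digits = 8+7+6+5+4+3+2+1 = 36.
Year 1: $126,252 × 8/36 = $28,056. Book value $111,896.
Year 2: $126,252 × 7/36 = $24,549. Book value $87,347.
Year 3: $126,252 × 6/36 = $21,042. Book value $66,305.
Year 4: $126,252 × 5/36 = $17,535. Book value $48,770.
Year 5: $126,252 × 4/36 = $14,028. Book value $34,742.
Year 6: $126,252 × 3/36 = $10,521. Book value $24,221.
Year 7: $126,252 × 2/36 = $7,014. Book value $17,207.
Year 8: $126,252 × 1/36 = $3,507. Book value $13,700.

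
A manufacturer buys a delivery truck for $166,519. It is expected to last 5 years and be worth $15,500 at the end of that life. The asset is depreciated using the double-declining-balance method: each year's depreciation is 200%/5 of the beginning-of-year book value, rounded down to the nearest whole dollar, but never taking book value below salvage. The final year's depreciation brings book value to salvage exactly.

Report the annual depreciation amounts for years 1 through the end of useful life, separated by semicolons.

Depreciable base = $166,519 − $15,500 = $151,019.
Year 1: ⌊$166,519 × 200%/5⌋ = $66,607. Book value $99,912.
Year 2: ⌊$99,912 × 200%/5⌋ = $39,964. Book value $59,948.
Year 3: ⌊$59,948 × 200%/5⌋ = $23,979. Book value $35,969.
Year 4: ⌊$35,969 × 200%/5⌋ = $14,387. Book value $21,582.
Year 5 (final): $21,582 − $15,500 = $6,082. Book value $15,500.

$66,607; $39,964; $23,979; $14,387; $6,082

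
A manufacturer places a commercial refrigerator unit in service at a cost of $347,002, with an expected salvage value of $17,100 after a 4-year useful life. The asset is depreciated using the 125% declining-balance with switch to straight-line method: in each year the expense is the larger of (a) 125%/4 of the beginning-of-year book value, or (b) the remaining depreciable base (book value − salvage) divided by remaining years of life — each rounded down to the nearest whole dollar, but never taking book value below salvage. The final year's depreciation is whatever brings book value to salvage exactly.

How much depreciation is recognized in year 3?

$73,456

Depreciable base = $347,002 − $17,100 = $329,902.
Year 1: DB = ⌊$347,002 × 125%/4⌋ = $108,438; SL = ⌊$329,902/4⌋ = $82,475 → take DB $108,438. Book value $238,564.
Year 2: DB = ⌊$238,564 × 125%/4⌋ = $74,551; SL = ⌊$221,464/3⌋ = $73,821 → take DB $74,551. Book value $164,013.
Year 3: DB = ⌊$164,013 × 125%/4⌋ = $51,254; SL = ⌊$146,913/2⌋ = $73,456 → take SL $73,456. Book value $90,557.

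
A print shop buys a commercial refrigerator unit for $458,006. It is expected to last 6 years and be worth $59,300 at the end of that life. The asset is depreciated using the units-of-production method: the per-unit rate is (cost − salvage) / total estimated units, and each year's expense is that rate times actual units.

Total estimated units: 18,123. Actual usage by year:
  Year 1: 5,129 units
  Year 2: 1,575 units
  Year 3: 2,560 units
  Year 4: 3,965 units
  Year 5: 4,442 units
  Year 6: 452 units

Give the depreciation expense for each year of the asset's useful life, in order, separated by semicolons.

Depreciable base = $458,006 − $59,300 = $398,706.
Rate = $398,706 / 18,123 units = $22 per unit.
Year 1: 5,129 × $22 = $112,838. Book value $345,168.
Year 2: 1,575 × $22 = $34,650. Book value $310,518.
Year 3: 2,560 × $22 = $56,320. Book value $254,198.
Year 4: 3,965 × $22 = $87,230. Book value $166,968.
Year 5: 4,442 × $22 = $97,724. Book value $69,244.
Year 6: 452 × $22 = $9,944. Book value $59,300.

$112,838; $34,650; $56,320; $87,230; $97,724; $9,944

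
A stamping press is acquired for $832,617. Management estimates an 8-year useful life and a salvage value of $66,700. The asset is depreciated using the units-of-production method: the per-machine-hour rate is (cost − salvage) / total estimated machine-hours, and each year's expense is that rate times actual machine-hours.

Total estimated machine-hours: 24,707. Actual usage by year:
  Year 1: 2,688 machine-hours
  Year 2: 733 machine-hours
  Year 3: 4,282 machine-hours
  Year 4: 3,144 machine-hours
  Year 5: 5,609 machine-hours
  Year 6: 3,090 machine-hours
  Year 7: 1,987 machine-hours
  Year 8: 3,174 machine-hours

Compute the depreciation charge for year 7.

$61,597

Depreciable base = $832,617 − $66,700 = $765,917.
Rate = $765,917 / 24,707 machine-hours = $31 per machine-hour.
Year 1: 2,688 × $31 = $83,328. Book value $749,289.
Year 2: 733 × $31 = $22,723. Book value $726,566.
Year 3: 4,282 × $31 = $132,742. Book value $593,824.
Year 4: 3,144 × $31 = $97,464. Book value $496,360.
Year 5: 5,609 × $31 = $173,879. Book value $322,481.
Year 6: 3,090 × $31 = $95,790. Book value $226,691.
Year 7: 1,987 × $31 = $61,597. Book value $165,094.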